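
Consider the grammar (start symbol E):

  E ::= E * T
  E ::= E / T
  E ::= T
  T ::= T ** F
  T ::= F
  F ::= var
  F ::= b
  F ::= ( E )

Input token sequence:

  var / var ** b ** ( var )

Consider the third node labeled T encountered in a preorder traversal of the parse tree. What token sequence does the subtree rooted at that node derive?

[E [E [T [F var]]] / [T [T [T [F var]] ** [F b]] ** [F ( [E [T [F var]]] )]]]

var ** b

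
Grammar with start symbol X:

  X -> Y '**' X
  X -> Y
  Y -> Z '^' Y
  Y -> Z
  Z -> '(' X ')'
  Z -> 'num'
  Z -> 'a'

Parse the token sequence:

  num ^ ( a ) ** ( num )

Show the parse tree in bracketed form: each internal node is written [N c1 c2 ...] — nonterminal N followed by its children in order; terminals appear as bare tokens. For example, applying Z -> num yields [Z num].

[X [Y [Z num] ^ [Y [Z ( [X [Y [Z a]]] )]]] ** [X [Y [Z ( [X [Y [Z num]]] )]]]]

X
Y ** X
Z ^ Y ** X
num ^ Y ** X
num ^ Z ** X
num ^ ( X ) ** X
num ^ ( Y ) ** X
num ^ ( Z ) ** X
num ^ ( a ) ** X
num ^ ( a ) ** Y
num ^ ( a ) ** Z
num ^ ( a ) ** ( X )
num ^ ( a ) ** ( Y )
num ^ ( a ) ** ( Z )
num ^ ( a ) ** ( num )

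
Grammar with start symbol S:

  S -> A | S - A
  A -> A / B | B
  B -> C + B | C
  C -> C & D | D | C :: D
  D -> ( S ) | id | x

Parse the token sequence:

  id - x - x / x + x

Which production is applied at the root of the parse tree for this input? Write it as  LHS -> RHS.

[S [S [S [A [B [C [D id]]]]] - [A [B [C [D x]]]]] - [A [A [B [C [D x]]]] / [B [C [D x]] + [B [C [D x]]]]]]

S -> S - A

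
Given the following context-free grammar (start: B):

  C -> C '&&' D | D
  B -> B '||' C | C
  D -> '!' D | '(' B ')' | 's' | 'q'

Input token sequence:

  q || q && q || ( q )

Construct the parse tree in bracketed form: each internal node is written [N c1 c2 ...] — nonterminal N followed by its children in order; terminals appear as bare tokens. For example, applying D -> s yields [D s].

B
B || C
B || C || C
C || C || C
D || C || C
q || C || C
q || C && D || C
q || D && D || C
q || q && D || C
q || q && q || C
q || q && q || D
q || q && q || ( B )
q || q && q || ( C )
q || q && q || ( D )
q || q && q || ( q )

[B [B [B [C [D q]]] || [C [C [D q]] && [D q]]] || [C [D ( [B [C [D q]]] )]]]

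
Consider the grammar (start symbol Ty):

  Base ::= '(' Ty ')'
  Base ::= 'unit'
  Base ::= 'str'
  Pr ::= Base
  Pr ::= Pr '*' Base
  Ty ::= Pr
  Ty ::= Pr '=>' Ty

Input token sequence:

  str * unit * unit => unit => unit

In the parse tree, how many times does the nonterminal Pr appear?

5

[Ty [Pr [Pr [Pr [Base str]] * [Base unit]] * [Base unit]] => [Ty [Pr [Base unit]] => [Ty [Pr [Base unit]]]]]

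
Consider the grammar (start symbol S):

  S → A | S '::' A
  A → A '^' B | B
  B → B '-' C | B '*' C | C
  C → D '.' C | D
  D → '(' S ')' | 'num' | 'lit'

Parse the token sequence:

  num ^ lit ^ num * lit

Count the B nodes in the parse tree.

4

[S [A [A [A [B [C [D num]]]] ^ [B [C [D lit]]]] ^ [B [B [C [D num]]] * [C [D lit]]]]]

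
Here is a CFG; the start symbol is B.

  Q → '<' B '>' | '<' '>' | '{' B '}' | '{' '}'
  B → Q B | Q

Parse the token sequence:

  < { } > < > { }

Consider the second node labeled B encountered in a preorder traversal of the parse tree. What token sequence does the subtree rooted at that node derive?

[B [Q < [B [Q { }]] >] [B [Q < >] [B [Q { }]]]]

{ }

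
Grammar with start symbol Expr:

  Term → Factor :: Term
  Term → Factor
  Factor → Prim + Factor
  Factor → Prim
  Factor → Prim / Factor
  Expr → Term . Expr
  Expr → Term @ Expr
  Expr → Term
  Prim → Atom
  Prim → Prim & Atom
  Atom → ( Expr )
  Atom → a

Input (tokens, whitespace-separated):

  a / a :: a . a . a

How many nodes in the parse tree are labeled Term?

[Expr [Term [Factor [Prim [Atom a]] / [Factor [Prim [Atom a]]]] :: [Term [Factor [Prim [Atom a]]]]] . [Expr [Term [Factor [Prim [Atom a]]]] . [Expr [Term [Factor [Prim [Atom a]]]]]]]

4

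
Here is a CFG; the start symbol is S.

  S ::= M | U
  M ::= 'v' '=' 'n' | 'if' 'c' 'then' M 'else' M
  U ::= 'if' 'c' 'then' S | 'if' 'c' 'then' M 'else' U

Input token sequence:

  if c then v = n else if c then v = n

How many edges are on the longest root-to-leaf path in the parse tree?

[S [U if c then [M v = n] else [U if c then [S [M v = n]]]]]

5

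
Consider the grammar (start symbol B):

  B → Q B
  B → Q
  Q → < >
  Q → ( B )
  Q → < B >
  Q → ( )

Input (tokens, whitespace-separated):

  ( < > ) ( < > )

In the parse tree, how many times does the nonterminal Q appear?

[B [Q ( [B [Q < >]] )] [B [Q ( [B [Q < >]] )]]]

4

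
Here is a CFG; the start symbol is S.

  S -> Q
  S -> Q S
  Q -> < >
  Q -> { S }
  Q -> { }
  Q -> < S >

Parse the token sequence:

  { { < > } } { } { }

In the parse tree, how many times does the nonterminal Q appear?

5

[S [Q { [S [Q { [S [Q < >]] }]] }] [S [Q { }] [S [Q { }]]]]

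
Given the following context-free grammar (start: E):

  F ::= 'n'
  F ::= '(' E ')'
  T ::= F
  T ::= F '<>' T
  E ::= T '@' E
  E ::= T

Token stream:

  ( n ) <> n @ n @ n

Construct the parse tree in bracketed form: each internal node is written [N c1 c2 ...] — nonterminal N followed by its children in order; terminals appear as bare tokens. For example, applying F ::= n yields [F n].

[E [T [F ( [E [T [F n]]] )] <> [T [F n]]] @ [E [T [F n]] @ [E [T [F n]]]]]

E
T @ E
F <> T @ E
( E ) <> T @ E
( T ) <> T @ E
( F ) <> T @ E
( n ) <> T @ E
( n ) <> F @ E
( n ) <> n @ E
( n ) <> n @ T @ E
( n ) <> n @ F @ E
( n ) <> n @ n @ E
( n ) <> n @ n @ T
( n ) <> n @ n @ F
( n ) <> n @ n @ n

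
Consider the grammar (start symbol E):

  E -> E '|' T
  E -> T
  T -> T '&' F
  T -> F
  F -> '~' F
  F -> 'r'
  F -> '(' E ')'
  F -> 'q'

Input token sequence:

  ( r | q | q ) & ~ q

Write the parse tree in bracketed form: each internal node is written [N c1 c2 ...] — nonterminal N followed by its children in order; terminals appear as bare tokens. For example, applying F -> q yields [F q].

[E [T [T [F ( [E [E [E [T [F r]]] | [T [F q]]] | [T [F q]]] )]] & [F ~ [F q]]]]

E
T
T & F
F & F
( E ) & F
( E | T ) & F
( E | T | T ) & F
( T | T | T ) & F
( F | T | T ) & F
( r | T | T ) & F
( r | F | T ) & F
( r | q | T ) & F
( r | q | F ) & F
( r | q | q ) & F
( r | q | q ) & ~ F
( r | q | q ) & ~ q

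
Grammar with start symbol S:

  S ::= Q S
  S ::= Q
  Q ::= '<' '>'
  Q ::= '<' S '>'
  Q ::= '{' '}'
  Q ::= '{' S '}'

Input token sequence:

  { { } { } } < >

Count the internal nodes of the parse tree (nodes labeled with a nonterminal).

[S [Q { [S [Q { }] [S [Q { }]]] }] [S [Q < >]]]

8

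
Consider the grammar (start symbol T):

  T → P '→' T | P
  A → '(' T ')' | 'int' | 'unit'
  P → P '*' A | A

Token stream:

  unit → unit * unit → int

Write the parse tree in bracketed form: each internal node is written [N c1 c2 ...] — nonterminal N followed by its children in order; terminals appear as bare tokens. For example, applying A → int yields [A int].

[T [P [A unit]] → [T [P [P [A unit]] * [A unit]] → [T [P [A int]]]]]

T
P → T
A → T
unit → T
unit → P → T
unit → P * A → T
unit → A * A → T
unit → unit * A → T
unit → unit * unit → T
unit → unit * unit → P
unit → unit * unit → A
unit → unit * unit → int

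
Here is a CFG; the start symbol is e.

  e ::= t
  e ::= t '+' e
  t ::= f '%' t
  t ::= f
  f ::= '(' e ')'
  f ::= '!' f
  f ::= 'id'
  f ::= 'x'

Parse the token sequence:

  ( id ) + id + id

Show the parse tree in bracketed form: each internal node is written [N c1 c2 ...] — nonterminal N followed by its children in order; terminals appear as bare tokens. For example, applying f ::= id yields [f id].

e
t + e
f + e
( e ) + e
( t ) + e
( f ) + e
( id ) + e
( id ) + t + e
( id ) + f + e
( id ) + id + e
( id ) + id + t
( id ) + id + f
( id ) + id + id

[e [t [f ( [e [t [f id]]] )]] + [e [t [f id]] + [e [t [f id]]]]]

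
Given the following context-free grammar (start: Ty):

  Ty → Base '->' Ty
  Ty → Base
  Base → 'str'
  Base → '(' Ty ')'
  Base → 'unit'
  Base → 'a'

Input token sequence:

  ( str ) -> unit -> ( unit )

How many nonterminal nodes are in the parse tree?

[Ty [Base ( [Ty [Base str]] )] -> [Ty [Base unit] -> [Ty [Base ( [Ty [Base unit]] )]]]]

10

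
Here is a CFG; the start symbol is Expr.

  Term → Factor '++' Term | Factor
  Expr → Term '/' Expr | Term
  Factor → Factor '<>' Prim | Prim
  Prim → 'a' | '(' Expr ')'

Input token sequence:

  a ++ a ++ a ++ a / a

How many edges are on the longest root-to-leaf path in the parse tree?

[Expr [Term [Factor [Prim a]] ++ [Term [Factor [Prim a]] ++ [Term [Factor [Prim a]] ++ [Term [Factor [Prim a]]]]]] / [Expr [Term [Factor [Prim a]]]]]

7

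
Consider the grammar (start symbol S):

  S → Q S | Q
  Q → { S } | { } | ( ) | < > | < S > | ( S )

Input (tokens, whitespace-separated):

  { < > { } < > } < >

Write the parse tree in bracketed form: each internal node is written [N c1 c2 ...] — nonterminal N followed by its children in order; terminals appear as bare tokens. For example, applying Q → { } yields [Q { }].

[S [Q { [S [Q < >] [S [Q { }] [S [Q < >]]]] }] [S [Q < >]]]

S
Q S
{ S } S
{ Q S } S
{ < > S } S
{ < > Q S } S
{ < > { } S } S
{ < > { } Q } S
{ < > { } < > } S
{ < > { } < > } Q
{ < > { } < > } < >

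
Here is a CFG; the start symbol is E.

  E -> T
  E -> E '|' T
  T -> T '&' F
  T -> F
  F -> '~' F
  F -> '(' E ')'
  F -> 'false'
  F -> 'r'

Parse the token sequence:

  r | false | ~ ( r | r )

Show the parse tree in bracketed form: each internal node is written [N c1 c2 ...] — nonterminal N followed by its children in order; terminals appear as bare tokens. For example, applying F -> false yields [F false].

E
E | T
E | T | T
T | T | T
F | T | T
r | T | T
r | F | T
r | false | T
r | false | F
r | false | ~ F
r | false | ~ ( E )
r | false | ~ ( E | T )
r | false | ~ ( T | T )
r | false | ~ ( F | T )
r | false | ~ ( r | T )
r | false | ~ ( r | F )
r | false | ~ ( r | r )

[E [E [E [T [F r]]] | [T [F false]]] | [T [F ~ [F ( [E [E [T [F r]]] | [T [F r]]] )]]]]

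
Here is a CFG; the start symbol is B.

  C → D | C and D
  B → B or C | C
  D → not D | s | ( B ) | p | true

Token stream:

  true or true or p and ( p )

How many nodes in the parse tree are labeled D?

5

[B [B [B [C [D true]]] or [C [D true]]] or [C [C [D p]] and [D ( [B [C [D p]]] )]]]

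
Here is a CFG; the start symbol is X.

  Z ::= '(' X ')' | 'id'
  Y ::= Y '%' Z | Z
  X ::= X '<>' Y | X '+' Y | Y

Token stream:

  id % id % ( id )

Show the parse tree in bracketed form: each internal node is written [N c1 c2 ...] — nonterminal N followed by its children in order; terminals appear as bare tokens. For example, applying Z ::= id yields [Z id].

X
Y
Y % Z
Y % Z % Z
Z % Z % Z
id % Z % Z
id % id % Z
id % id % ( X )
id % id % ( Y )
id % id % ( Z )
id % id % ( id )

[X [Y [Y [Y [Z id]] % [Z id]] % [Z ( [X [Y [Z id]]] )]]]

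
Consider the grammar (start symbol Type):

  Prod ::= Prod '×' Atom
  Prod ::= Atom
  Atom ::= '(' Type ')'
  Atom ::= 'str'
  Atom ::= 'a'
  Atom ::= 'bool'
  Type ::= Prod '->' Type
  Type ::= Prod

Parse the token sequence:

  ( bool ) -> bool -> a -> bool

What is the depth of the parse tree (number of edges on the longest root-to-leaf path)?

6

[Type [Prod [Atom ( [Type [Prod [Atom bool]]] )]] -> [Type [Prod [Atom bool]] -> [Type [Prod [Atom a]] -> [Type [Prod [Atom bool]]]]]]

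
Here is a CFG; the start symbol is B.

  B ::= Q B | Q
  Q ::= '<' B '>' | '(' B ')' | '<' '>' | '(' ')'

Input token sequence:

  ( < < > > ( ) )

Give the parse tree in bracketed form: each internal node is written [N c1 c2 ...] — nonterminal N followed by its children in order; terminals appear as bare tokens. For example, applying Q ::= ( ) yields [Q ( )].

B
Q
( B )
( Q B )
( < B > B )
( < Q > B )
( < < > > B )
( < < > > Q )
( < < > > ( ) )

[B [Q ( [B [Q < [B [Q < >]] >] [B [Q ( )]]] )]]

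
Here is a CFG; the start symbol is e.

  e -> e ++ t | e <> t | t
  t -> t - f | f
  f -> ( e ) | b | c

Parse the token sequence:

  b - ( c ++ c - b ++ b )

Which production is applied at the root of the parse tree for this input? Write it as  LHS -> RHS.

[e [t [t [f b]] - [f ( [e [e [e [t [f c]]] ++ [t [t [f c]] - [f b]]] ++ [t [f b]]] )]]]

e -> t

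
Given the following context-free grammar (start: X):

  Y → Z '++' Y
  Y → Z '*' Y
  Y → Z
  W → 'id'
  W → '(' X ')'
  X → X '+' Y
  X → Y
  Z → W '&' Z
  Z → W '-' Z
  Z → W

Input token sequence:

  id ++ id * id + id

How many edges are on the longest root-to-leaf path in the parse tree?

[X [X [Y [Z [W id]] ++ [Y [Z [W id]] * [Y [Z [W id]]]]]] + [Y [Z [W id]]]]

7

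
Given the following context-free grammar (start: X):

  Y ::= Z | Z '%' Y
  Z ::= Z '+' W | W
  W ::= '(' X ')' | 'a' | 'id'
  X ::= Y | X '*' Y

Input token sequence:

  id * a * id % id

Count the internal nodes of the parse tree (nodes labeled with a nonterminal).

15

[X [X [X [Y [Z [W id]]]] * [Y [Z [W a]]]] * [Y [Z [W id]] % [Y [Z [W id]]]]]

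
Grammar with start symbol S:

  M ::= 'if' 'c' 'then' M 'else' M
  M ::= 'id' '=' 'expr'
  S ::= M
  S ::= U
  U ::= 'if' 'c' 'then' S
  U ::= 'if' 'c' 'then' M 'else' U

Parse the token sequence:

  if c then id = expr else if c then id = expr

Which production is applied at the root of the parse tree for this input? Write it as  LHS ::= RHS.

[S [U if c then [M id = expr] else [U if c then [S [M id = expr]]]]]

S ::= U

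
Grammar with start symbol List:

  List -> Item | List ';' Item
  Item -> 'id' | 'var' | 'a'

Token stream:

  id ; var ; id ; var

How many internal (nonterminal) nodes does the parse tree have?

[List [List [List [List [Item id]] ; [Item var]] ; [Item id]] ; [Item var]]

8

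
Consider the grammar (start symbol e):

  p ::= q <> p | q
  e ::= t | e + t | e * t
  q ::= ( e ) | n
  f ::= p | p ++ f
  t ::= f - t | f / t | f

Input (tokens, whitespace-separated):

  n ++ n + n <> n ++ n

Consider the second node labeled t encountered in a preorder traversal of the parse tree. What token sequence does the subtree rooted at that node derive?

[e [e [t [f [p [q n]] ++ [f [p [q n]]]]]] + [t [f [p [q n] <> [p [q n]]] ++ [f [p [q n]]]]]]

n <> n ++ n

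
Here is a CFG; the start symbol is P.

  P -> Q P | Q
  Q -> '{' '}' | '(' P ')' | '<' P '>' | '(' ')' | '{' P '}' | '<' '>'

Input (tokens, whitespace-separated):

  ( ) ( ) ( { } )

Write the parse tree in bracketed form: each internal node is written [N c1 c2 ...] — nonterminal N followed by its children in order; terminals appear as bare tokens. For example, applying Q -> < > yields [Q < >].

[P [Q ( )] [P [Q ( )] [P [Q ( [P [Q { }]] )]]]]

P
Q P
( ) P
( ) Q P
( ) ( ) P
( ) ( ) Q
( ) ( ) ( P )
( ) ( ) ( Q )
( ) ( ) ( { } )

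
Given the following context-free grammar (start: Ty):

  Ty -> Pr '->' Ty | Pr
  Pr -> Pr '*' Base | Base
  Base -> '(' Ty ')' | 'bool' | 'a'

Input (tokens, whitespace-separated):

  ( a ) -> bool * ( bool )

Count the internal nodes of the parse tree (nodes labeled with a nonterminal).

[Ty [Pr [Base ( [Ty [Pr [Base a]]] )]] -> [Ty [Pr [Pr [Base bool]] * [Base ( [Ty [Pr [Base bool]]] )]]]]

14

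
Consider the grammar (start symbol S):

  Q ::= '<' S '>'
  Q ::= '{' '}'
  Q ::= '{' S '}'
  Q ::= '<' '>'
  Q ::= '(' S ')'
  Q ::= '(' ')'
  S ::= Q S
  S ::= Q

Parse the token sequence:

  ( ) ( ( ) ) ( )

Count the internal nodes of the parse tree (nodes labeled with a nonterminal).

[S [Q ( )] [S [Q ( [S [Q ( )]] )] [S [Q ( )]]]]

8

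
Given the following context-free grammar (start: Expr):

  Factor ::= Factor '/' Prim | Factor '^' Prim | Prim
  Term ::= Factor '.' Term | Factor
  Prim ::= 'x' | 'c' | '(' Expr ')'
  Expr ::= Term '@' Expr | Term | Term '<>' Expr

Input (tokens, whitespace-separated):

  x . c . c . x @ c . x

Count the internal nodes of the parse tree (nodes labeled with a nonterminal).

[Expr [Term [Factor [Prim x]] . [Term [Factor [Prim c]] . [Term [Factor [Prim c]] . [Term [Factor [Prim x]]]]]] @ [Expr [Term [Factor [Prim c]] . [Term [Factor [Prim x]]]]]]

20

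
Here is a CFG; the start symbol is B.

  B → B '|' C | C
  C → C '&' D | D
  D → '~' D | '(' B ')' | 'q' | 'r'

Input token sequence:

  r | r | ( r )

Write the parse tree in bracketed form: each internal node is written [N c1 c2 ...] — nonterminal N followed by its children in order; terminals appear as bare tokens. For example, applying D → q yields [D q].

B
B | C
B | C | C
C | C | C
D | C | C
r | C | C
r | D | C
r | r | C
r | r | D
r | r | ( B )
r | r | ( C )
r | r | ( D )
r | r | ( r )

[B [B [B [C [D r]]] | [C [D r]]] | [C [D ( [B [C [D r]]] )]]]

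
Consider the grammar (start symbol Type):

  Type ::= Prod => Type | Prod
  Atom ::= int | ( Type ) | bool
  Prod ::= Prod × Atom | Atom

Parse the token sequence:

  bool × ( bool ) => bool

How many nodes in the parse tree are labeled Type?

[Type [Prod [Prod [Atom bool]] × [Atom ( [Type [Prod [Atom bool]]] )]] => [Type [Prod [Atom bool]]]]

3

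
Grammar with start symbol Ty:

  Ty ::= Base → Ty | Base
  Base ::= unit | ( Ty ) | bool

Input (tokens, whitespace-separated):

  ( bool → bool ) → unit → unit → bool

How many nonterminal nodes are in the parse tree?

[Ty [Base ( [Ty [Base bool] → [Ty [Base bool]]] )] → [Ty [Base unit] → [Ty [Base unit] → [Ty [Base bool]]]]]

12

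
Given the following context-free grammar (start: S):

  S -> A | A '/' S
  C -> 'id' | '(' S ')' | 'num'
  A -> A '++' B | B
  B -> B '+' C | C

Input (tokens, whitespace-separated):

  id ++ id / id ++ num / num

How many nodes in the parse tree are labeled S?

3

[S [A [A [B [C id]]] ++ [B [C id]]] / [S [A [A [B [C id]]] ++ [B [C num]]] / [S [A [B [C num]]]]]]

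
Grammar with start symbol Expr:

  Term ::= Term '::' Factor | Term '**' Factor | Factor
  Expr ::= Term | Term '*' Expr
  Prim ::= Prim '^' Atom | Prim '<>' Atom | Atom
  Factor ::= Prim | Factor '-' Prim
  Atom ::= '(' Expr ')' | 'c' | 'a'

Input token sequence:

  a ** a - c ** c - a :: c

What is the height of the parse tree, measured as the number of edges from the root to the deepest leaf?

[Expr [Term [Term [Term [Term [Factor [Prim [Atom a]]]] ** [Factor [Factor [Prim [Atom a]]] - [Prim [Atom c]]]] ** [Factor [Factor [Prim [Atom c]]] - [Prim [Atom a]]]] :: [Factor [Prim [Atom c]]]]]

8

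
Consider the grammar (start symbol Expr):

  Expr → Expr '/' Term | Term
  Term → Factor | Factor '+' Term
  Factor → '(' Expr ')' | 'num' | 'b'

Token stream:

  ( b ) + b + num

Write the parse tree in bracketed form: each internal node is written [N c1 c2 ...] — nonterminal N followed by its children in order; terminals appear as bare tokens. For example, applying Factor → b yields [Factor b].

[Expr [Term [Factor ( [Expr [Term [Factor b]]] )] + [Term [Factor b] + [Term [Factor num]]]]]

Expr
Term
Factor + Term
( Expr ) + Term
( Term ) + Term
( Factor ) + Term
( b ) + Term
( b ) + Factor + Term
( b ) + b + Term
( b ) + b + Factor
( b ) + b + num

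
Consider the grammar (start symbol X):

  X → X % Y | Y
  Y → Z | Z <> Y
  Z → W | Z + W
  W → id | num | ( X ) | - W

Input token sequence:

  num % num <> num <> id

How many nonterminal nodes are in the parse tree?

[X [X [Y [Z [W num]]]] % [Y [Z [W num]] <> [Y [Z [W num]] <> [Y [Z [W id]]]]]]

14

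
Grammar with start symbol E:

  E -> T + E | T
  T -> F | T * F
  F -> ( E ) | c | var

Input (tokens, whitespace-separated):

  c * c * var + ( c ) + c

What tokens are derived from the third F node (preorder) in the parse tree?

[E [T [T [T [F c]] * [F c]] * [F var]] + [E [T [F ( [E [T [F c]]] )]] + [E [T [F c]]]]]

var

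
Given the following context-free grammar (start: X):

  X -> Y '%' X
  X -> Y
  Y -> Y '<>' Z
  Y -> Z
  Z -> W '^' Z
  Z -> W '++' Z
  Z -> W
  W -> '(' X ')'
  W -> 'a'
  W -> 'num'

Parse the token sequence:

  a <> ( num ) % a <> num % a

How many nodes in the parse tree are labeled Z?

6

[X [Y [Y [Z [W a]]] <> [Z [W ( [X [Y [Z [W num]]]] )]]] % [X [Y [Y [Z [W a]]] <> [Z [W num]]] % [X [Y [Z [W a]]]]]]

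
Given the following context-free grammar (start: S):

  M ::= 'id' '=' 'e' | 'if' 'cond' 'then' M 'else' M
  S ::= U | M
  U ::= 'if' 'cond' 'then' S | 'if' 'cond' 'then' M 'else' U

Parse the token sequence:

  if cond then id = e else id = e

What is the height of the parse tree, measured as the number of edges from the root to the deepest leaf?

[S [M if cond then [M id = e] else [M id = e]]]

3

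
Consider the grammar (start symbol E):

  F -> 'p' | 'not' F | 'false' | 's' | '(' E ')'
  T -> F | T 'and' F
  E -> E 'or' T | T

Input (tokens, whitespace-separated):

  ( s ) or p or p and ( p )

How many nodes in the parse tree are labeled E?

5

[E [E [E [T [F ( [E [T [F s]]] )]]] or [T [F p]]] or [T [T [F p]] and [F ( [E [T [F p]]] )]]]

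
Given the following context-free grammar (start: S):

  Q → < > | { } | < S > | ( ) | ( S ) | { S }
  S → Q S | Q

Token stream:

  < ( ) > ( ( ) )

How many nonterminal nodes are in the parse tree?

8

[S [Q < [S [Q ( )]] >] [S [Q ( [S [Q ( )]] )]]]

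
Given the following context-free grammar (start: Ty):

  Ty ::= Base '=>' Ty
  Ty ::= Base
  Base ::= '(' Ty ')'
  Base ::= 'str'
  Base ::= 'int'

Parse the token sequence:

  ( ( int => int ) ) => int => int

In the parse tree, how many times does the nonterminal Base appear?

[Ty [Base ( [Ty [Base ( [Ty [Base int] => [Ty [Base int]]] )]] )] => [Ty [Base int] => [Ty [Base int]]]]

6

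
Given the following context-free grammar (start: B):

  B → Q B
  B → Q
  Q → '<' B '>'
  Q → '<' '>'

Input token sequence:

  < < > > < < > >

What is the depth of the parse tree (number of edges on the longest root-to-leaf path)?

[B [Q < [B [Q < >]] >] [B [Q < [B [Q < >]] >]]]

5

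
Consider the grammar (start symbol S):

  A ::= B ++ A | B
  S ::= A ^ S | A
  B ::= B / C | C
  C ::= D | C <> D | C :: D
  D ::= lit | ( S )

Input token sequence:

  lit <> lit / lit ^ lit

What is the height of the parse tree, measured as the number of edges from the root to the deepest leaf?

[S [A [B [B [C [C [D lit]] <> [D lit]]] / [C [D lit]]]] ^ [S [A [B [C [D lit]]]]]]

7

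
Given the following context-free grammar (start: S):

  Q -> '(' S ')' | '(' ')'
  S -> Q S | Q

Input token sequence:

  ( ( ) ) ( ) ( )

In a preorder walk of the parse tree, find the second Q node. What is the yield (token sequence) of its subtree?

( )

[S [Q ( [S [Q ( )]] )] [S [Q ( )] [S [Q ( )]]]]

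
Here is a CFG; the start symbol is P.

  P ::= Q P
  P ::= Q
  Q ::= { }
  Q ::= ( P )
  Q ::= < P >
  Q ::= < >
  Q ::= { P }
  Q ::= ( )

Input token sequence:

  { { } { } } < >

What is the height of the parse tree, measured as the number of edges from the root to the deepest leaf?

[P [Q { [P [Q { }] [P [Q { }]]] }] [P [Q < >]]]

5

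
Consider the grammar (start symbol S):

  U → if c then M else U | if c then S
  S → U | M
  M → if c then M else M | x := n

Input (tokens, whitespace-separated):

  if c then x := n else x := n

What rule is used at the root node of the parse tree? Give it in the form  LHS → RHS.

[S [M if c then [M x := n] else [M x := n]]]

S → M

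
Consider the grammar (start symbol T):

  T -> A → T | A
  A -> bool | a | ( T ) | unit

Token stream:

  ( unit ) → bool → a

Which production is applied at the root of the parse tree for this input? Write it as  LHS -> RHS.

[T [A ( [T [A unit]] )] → [T [A bool] → [T [A a]]]]

T -> A → T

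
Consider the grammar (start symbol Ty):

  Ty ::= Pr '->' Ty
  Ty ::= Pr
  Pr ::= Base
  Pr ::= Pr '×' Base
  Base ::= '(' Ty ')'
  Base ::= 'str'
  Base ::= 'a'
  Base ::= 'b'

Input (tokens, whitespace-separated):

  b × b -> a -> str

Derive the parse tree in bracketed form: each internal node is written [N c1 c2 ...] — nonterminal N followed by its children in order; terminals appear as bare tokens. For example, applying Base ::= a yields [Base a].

[Ty [Pr [Pr [Base b]] × [Base b]] -> [Ty [Pr [Base a]] -> [Ty [Pr [Base str]]]]]

Ty
Pr -> Ty
Pr × Base -> Ty
Base × Base -> Ty
b × Base -> Ty
b × b -> Ty
b × b -> Pr -> Ty
b × b -> Base -> Ty
b × b -> a -> Ty
b × b -> a -> Pr
b × b -> a -> Base
b × b -> a -> str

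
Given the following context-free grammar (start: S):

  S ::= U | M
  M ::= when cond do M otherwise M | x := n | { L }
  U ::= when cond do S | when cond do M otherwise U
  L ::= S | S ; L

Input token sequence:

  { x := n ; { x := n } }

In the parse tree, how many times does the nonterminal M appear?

4

[S [M { [L [S [M x := n]] ; [L [S [M { [L [S [M x := n]]] }]]]] }]]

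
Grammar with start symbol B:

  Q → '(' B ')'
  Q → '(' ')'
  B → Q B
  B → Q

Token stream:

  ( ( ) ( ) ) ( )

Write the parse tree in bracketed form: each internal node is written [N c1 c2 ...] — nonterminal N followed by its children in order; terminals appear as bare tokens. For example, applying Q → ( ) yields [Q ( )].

[B [Q ( [B [Q ( )] [B [Q ( )]]] )] [B [Q ( )]]]

B
Q B
( B ) B
( Q B ) B
( ( ) B ) B
( ( ) Q ) B
( ( ) ( ) ) B
( ( ) ( ) ) Q
( ( ) ( ) ) ( )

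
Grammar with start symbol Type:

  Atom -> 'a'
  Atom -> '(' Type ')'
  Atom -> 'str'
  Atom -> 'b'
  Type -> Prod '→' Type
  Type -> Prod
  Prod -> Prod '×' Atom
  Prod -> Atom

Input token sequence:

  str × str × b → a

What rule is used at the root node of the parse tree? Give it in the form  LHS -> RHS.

[Type [Prod [Prod [Prod [Atom str]] × [Atom str]] × [Atom b]] → [Type [Prod [Atom a]]]]

Type -> Prod '→' Type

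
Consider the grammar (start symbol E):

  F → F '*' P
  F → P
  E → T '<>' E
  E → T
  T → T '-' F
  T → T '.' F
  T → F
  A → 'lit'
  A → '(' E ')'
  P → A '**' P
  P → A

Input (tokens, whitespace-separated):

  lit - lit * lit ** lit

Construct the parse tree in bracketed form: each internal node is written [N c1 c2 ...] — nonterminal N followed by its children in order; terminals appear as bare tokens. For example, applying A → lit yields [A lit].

E
T
T - F
F - F
P - F
A - F
lit - F
lit - F * P
lit - P * P
lit - A * P
lit - lit * P
lit - lit * A ** P
lit - lit * lit ** P
lit - lit * lit ** A
lit - lit * lit ** lit

[E [T [T [F [P [A lit]]]] - [F [F [P [A lit]]] * [P [A lit] ** [P [A lit]]]]]]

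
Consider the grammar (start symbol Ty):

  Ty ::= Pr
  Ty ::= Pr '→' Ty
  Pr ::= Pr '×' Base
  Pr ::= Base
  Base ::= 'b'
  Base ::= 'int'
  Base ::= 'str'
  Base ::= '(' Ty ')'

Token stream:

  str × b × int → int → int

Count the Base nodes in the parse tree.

[Ty [Pr [Pr [Pr [Base str]] × [Base b]] × [Base int]] → [Ty [Pr [Base int]] → [Ty [Pr [Base int]]]]]

5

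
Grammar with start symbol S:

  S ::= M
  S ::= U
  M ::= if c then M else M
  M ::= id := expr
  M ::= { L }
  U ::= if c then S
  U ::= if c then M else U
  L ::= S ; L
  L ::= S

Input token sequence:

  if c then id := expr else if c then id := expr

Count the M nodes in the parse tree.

[S [U if c then [M id := expr] else [U if c then [S [M id := expr]]]]]

2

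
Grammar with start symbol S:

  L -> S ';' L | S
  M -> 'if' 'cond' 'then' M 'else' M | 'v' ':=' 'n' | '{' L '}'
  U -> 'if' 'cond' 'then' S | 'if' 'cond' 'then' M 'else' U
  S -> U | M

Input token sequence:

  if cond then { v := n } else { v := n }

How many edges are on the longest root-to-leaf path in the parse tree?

6

[S [M if cond then [M { [L [S [M v := n]]] }] else [M { [L [S [M v := n]]] }]]]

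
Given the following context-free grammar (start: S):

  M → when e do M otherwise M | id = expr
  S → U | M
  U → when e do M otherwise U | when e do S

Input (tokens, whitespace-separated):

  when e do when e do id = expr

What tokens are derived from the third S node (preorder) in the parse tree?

[S [U when e do [S [U when e do [S [M id = expr]]]]]]

id = expr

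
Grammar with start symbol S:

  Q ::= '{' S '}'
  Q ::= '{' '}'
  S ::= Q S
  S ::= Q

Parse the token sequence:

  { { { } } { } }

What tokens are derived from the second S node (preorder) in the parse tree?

[S [Q { [S [Q { [S [Q { }]] }] [S [Q { }]]] }]]

{ { } } { }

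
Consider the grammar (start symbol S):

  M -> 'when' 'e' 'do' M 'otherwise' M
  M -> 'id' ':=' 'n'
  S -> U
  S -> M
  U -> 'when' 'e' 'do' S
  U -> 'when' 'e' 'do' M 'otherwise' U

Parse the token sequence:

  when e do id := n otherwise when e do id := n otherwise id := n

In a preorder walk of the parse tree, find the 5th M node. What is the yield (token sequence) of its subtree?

id := n

[S [M when e do [M id := n] otherwise [M when e do [M id := n] otherwise [M id := n]]]]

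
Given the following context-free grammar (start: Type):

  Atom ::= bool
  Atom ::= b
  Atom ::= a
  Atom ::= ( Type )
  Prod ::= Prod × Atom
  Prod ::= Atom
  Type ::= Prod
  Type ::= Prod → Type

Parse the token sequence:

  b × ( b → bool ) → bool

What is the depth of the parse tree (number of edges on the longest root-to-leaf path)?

[Type [Prod [Prod [Atom b]] × [Atom ( [Type [Prod [Atom b]] → [Type [Prod [Atom bool]]]] )]] → [Type [Prod [Atom bool]]]]

7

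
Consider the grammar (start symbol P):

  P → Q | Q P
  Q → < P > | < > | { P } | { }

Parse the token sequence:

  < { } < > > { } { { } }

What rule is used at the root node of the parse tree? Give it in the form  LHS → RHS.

P → Q P

[P [Q < [P [Q { }] [P [Q < >]]] >] [P [Q { }] [P [Q { [P [Q { }]] }]]]]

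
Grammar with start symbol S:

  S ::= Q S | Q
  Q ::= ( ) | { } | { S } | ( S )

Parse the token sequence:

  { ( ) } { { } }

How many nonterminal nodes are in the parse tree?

[S [Q { [S [Q ( )]] }] [S [Q { [S [Q { }]] }]]]

8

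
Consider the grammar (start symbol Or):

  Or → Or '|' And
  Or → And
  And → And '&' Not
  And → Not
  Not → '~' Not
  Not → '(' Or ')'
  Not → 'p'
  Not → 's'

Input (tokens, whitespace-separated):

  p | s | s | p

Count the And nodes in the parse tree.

[Or [Or [Or [Or [And [Not p]]] | [And [Not s]]] | [And [Not s]]] | [And [Not p]]]

4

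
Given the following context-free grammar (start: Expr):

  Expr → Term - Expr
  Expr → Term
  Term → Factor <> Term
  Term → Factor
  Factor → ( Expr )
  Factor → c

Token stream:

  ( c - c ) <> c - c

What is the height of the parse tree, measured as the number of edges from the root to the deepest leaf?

7

[Expr [Term [Factor ( [Expr [Term [Factor c]] - [Expr [Term [Factor c]]]] )] <> [Term [Factor c]]] - [Expr [Term [Factor c]]]]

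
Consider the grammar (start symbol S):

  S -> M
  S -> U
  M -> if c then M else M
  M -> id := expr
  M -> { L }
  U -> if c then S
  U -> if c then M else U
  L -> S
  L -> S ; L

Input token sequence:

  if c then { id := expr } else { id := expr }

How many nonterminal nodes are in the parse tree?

[S [M if c then [M { [L [S [M id := expr]]] }] else [M { [L [S [M id := expr]]] }]]]

10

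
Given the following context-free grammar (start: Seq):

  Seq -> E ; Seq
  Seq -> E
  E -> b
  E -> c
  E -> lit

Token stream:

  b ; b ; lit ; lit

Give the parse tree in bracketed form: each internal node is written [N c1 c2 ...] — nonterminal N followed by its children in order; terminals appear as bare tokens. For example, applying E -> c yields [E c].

Seq
E ; Seq
b ; Seq
b ; E ; Seq
b ; b ; Seq
b ; b ; E ; Seq
b ; b ; lit ; Seq
b ; b ; lit ; E
b ; b ; lit ; lit

[Seq [E b] ; [Seq [E b] ; [Seq [E lit] ; [Seq [E lit]]]]]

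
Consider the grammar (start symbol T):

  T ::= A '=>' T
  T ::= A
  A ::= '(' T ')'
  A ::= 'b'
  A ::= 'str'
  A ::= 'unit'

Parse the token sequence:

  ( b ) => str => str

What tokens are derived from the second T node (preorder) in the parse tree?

[T [A ( [T [A b]] )] => [T [A str] => [T [A str]]]]

b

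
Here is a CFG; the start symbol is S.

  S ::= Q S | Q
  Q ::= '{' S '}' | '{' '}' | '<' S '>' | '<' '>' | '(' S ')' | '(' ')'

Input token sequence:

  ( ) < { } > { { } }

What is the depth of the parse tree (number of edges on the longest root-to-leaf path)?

[S [Q ( )] [S [Q < [S [Q { }]] >] [S [Q { [S [Q { }]] }]]]]

6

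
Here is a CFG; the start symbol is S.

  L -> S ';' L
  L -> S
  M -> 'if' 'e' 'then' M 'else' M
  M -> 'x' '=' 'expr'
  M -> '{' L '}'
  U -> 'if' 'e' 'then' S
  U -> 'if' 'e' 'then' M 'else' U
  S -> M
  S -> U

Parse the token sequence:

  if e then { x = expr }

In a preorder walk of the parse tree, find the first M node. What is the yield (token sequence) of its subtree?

{ x = expr }

[S [U if e then [S [M { [L [S [M x = expr]]] }]]]]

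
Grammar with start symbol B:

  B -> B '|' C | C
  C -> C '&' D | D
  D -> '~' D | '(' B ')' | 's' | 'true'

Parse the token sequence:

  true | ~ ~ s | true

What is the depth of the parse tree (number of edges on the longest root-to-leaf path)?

[B [B [B [C [D true]]] | [C [D ~ [D ~ [D s]]]]] | [C [D true]]]

6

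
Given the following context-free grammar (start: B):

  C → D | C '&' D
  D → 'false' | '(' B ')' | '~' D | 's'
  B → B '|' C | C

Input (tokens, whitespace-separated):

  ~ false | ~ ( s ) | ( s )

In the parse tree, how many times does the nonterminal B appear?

5

[B [B [B [C [D ~ [D false]]]] | [C [D ~ [D ( [B [C [D s]]] )]]]] | [C [D ( [B [C [D s]]] )]]]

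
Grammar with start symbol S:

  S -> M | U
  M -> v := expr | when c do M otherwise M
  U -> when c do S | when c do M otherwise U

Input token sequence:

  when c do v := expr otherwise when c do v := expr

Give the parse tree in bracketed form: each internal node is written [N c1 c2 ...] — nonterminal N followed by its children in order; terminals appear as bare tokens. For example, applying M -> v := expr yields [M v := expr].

[S [U when c do [M v := expr] otherwise [U when c do [S [M v := expr]]]]]

S
U
when c do M otherwise U
when c do v := expr otherwise U
when c do v := expr otherwise when c do S
when c do v := expr otherwise when c do M
when c do v := expr otherwise when c do v := expr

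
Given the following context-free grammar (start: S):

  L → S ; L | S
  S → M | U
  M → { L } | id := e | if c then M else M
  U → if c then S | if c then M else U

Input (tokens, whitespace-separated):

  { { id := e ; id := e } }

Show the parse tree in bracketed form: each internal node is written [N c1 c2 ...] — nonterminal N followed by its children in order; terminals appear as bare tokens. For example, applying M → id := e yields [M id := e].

S
M
{ L }
{ S }
{ M }
{ { L } }
{ { S ; L } }
{ { M ; L } }
{ { id := e ; L } }
{ { id := e ; S } }
{ { id := e ; M } }
{ { id := e ; id := e } }

[S [M { [L [S [M { [L [S [M id := e]] ; [L [S [M id := e]]]] }]]] }]]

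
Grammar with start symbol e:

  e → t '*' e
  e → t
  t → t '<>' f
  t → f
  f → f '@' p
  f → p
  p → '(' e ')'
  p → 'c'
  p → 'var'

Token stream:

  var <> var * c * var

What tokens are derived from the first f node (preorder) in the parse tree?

[e [t [t [f [p var]]] <> [f [p var]]] * [e [t [f [p c]]] * [e [t [f [p var]]]]]]

var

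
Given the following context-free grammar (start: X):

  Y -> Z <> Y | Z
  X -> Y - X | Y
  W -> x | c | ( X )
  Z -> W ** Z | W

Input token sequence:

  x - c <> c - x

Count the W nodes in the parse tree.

4

[X [Y [Z [W x]]] - [X [Y [Z [W c]] <> [Y [Z [W c]]]] - [X [Y [Z [W x]]]]]]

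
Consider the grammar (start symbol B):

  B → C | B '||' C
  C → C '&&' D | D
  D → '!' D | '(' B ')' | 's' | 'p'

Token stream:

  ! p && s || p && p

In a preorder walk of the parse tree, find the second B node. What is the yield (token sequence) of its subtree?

[B [B [C [C [D ! [D p]]] && [D s]]] || [C [C [D p]] && [D p]]]

! p && s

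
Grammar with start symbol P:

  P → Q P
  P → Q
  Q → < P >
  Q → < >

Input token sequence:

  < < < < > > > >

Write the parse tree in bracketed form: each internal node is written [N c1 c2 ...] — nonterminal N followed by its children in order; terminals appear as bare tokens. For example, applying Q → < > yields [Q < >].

[P [Q < [P [Q < [P [Q < [P [Q < >]] >]] >]] >]]

P
Q
< P >
< Q >
< < P > >
< < Q > >
< < < P > > >
< < < Q > > >
< < < < > > > >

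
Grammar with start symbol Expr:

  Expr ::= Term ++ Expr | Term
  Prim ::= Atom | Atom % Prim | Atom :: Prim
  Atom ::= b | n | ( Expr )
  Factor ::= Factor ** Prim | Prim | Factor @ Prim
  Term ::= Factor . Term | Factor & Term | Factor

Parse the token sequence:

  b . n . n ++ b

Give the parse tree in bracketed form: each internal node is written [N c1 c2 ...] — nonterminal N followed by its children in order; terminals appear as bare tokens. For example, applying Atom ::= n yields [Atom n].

[Expr [Term [Factor [Prim [Atom b]]] . [Term [Factor [Prim [Atom n]]] . [Term [Factor [Prim [Atom n]]]]]] ++ [Expr [Term [Factor [Prim [Atom b]]]]]]

Expr
Term ++ Expr
Factor . Term ++ Expr
Prim . Term ++ Expr
Atom . Term ++ Expr
b . Term ++ Expr
b . Factor . Term ++ Expr
b . Prim . Term ++ Expr
b . Atom . Term ++ Expr
b . n . Term ++ Expr
b . n . Factor ++ Expr
b . n . Prim ++ Expr
b . n . Atom ++ Expr
b . n . n ++ Expr
b . n . n ++ Term
b . n . n ++ Factor
b . n . n ++ Prim
b . n . n ++ Atom
b . n . n ++ b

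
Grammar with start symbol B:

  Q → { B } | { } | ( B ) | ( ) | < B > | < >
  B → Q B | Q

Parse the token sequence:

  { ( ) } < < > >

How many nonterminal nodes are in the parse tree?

[B [Q { [B [Q ( )]] }] [B [Q < [B [Q < >]] >]]]

8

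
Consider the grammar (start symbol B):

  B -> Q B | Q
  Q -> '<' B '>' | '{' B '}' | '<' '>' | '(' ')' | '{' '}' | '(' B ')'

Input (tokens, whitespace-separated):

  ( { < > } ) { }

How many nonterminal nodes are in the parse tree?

8

[B [Q ( [B [Q { [B [Q < >]] }]] )] [B [Q { }]]]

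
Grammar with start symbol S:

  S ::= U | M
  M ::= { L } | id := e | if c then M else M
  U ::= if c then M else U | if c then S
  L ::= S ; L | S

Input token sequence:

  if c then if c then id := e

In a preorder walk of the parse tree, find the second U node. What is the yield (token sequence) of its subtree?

if c then id := e

[S [U if c then [S [U if c then [S [M id := e]]]]]]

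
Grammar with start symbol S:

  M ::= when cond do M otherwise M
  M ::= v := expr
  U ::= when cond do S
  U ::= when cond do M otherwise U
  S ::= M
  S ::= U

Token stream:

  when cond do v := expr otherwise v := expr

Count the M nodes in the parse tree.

3

[S [M when cond do [M v := expr] otherwise [M v := expr]]]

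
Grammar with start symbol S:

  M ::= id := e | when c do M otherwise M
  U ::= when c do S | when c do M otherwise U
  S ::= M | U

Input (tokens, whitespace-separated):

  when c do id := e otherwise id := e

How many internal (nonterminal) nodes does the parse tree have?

[S [M when c do [M id := e] otherwise [M id := e]]]

4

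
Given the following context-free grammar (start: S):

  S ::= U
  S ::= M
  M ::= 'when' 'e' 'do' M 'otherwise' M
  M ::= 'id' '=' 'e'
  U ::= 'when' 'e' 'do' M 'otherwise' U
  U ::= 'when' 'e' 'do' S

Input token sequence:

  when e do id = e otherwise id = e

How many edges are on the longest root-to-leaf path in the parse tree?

3

[S [M when e do [M id = e] otherwise [M id = e]]]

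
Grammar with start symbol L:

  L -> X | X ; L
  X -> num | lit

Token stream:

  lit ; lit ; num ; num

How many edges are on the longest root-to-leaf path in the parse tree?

5

[L [X lit] ; [L [X lit] ; [L [X num] ; [L [X num]]]]]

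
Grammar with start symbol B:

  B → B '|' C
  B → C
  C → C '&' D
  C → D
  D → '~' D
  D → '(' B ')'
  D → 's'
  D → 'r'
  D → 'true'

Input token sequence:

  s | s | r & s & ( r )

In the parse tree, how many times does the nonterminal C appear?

[B [B [B [C [D s]]] | [C [D s]]] | [C [C [C [D r]] & [D s]] & [D ( [B [C [D r]]] )]]]

6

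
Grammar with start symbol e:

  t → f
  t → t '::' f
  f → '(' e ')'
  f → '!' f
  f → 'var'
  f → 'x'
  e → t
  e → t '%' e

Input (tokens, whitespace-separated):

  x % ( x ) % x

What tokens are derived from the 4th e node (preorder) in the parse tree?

x

[e [t [f x]] % [e [t [f ( [e [t [f x]]] )]] % [e [t [f x]]]]]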